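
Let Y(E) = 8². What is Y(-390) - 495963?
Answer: -495899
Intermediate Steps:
Y(E) = 64
Y(-390) - 495963 = 64 - 495963 = -495899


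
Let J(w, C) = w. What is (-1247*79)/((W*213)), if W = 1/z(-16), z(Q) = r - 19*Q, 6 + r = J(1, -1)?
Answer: -29455387/213 ≈ -1.3829e+5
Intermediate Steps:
r = -5 (r = -6 + 1 = -5)
z(Q) = -5 - 19*Q
W = 1/299 (W = 1/(-5 - 19*(-16)) = 1/(-5 + 304) = 1/299 ≈ 0.0033445)
(-1247*79)/((W*213)) = (-1247*79)/(((1/299)*213)) = -98513/213/299 = -98513*299/213 = -29455387/213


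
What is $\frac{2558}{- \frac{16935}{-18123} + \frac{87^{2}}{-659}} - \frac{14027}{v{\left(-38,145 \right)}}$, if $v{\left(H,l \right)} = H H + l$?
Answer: $- \frac{8385345300988}{33372395693} \approx -251.27$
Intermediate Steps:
$v{\left(H,l \right)} = l + H^{2}$ ($v{\left(H,l \right)} = H^{2} + l = l + H^{2}$)
$\frac{2558}{- \frac{16935}{-18123} + \frac{87^{2}}{-659}} - \frac{14027}{v{\left(-38,145 \right)}} = \frac{2558}{- \frac{16935}{-18123} + \frac{87^{2}}{-659}} - \frac{14027}{145 + \left(-38\right)^{2}} = \frac{2558}{\left(-16935\right) \left(- \frac{1}{18123}\right) + 7569 \left(- \frac{1}{659}\right)} - \frac{14027}{145 + 1444} = \frac{2558}{\frac{5645}{6041} - \frac{7569}{659}} - \frac{14027}{1589} = \frac{2558}{- \frac{42004274}{3981019}} - \frac{14027}{1589} = 2558 \left(- \frac{3981019}{42004274}\right) - \frac{14027}{1589} = - \frac{5091723301}{21002137} - \frac{14027}{1589} = - \frac{8385345300988}{33372395693}$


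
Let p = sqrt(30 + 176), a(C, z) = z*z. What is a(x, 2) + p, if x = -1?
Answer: 4 + sqrt(206) ≈ 18.353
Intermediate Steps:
a(C, z) = z**2
p = sqrt(206) ≈ 14.353
a(x, 2) + p = 2**2 + sqrt(206) = 4 + sqrt(206)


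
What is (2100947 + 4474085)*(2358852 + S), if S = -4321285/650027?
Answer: 10081583143773792008/650027 ≈ 1.5509e+13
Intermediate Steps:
S = -4321285/650027 (S = -4321285*1/650027 = -4321285/650027 ≈ -6.6479)
(2100947 + 4474085)*(2358852 + S) = (2100947 + 4474085)*(2358852 - 4321285/650027) = 6575032*(1533313167719/650027) = 10081583143773792008/650027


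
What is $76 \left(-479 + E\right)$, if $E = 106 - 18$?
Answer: $-29716$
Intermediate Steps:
$E = 88$
$76 \left(-479 + E\right) = 76 \left(-479 + 88\right) = 76 \left(-391\right) = -29716$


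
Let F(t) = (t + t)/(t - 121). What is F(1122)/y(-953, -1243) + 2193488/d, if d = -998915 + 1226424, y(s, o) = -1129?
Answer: 225310351796/23374047151 ≈ 9.6393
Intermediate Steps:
F(t) = 2*t/(-121 + t) (F(t) = (2*t)/(-121 + t) = 2*t/(-121 + t))
d = 227509
F(1122)/y(-953, -1243) + 2193488/d = (2*1122/(-121 + 1122))/(-1129) + 2193488/227509 = (2*1122/1001)*(-1/1129) + 2193488*(1/227509) = (2*1122*(1/1001))*(-1/1129) + 2193488/227509 = (204/91)*(-1/1129) + 2193488/227509 = -204/102739 + 2193488/227509 = 225310351796/23374047151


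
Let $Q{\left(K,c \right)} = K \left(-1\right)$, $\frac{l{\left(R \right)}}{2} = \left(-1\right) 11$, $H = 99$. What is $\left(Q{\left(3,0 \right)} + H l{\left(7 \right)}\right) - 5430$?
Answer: $-7611$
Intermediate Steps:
$l{\left(R \right)} = -22$ ($l{\left(R \right)} = 2 \left(\left(-1\right) 11\right) = 2 \left(-11\right) = -22$)
$Q{\left(K,c \right)} = - K$
$\left(Q{\left(3,0 \right)} + H l{\left(7 \right)}\right) - 5430 = \left(\left(-1\right) 3 + 99 \left(-22\right)\right) - 5430 = \left(-3 - 2178\right) - 5430 = -2181 - 5430 = -7611$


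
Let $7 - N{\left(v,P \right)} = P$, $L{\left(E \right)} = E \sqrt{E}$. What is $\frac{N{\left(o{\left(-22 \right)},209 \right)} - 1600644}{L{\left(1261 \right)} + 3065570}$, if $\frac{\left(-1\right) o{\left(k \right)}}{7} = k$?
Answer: $- \frac{4907505472220}{9395714282319} + \frac{2018666806 \sqrt{1261}}{9395714282319} \approx -0.51468$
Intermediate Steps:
$L{\left(E \right)} = E^{\frac{3}{2}}$
$o{\left(k \right)} = - 7 k$
$N{\left(v,P \right)} = 7 - P$
$\frac{N{\left(o{\left(-22 \right)},209 \right)} - 1600644}{L{\left(1261 \right)} + 3065570} = \frac{\left(7 - 209\right) - 1600644}{1261^{\frac{3}{2}} + 3065570} = \frac{\left(7 - 209\right) - 1600644}{1261 \sqrt{1261} + 3065570} = \frac{-202 - 1600644}{3065570 + 1261 \sqrt{1261}} = - \frac{1600846}{3065570 + 1261 \sqrt{1261}}$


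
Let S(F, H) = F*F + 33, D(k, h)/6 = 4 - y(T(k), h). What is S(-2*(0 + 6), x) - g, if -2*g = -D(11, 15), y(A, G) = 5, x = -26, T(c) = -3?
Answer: 180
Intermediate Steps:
D(k, h) = -6 (D(k, h) = 6*(4 - 1*5) = 6*(4 - 5) = 6*(-1) = -6)
S(F, H) = 33 + F² (S(F, H) = F² + 33 = 33 + F²)
g = -3 (g = -(-1)*(-6)/2 = -½*6 = -3)
S(-2*(0 + 6), x) - g = (33 + (-2*(0 + 6))²) - 1*(-3) = (33 + (-2*6)²) + 3 = (33 + (-12)²) + 3 = (33 + 144) + 3 = 177 + 3 = 180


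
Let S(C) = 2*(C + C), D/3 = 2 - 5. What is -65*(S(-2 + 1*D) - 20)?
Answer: 4160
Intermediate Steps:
D = -9 (D = 3*(2 - 5) = 3*(-3) = -9)
S(C) = 4*C (S(C) = 2*(2*C) = 4*C)
-65*(S(-2 + 1*D) - 20) = -65*(4*(-2 + 1*(-9)) - 20) = -65*(4*(-2 - 9) - 20) = -65*(4*(-11) - 20) = -65*(-44 - 20) = -65*(-64) = 4160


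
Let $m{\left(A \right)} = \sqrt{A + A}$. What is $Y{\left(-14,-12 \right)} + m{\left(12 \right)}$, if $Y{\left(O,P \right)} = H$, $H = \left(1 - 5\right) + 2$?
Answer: $-2 + 2 \sqrt{6} \approx 2.899$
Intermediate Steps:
$H = -2$ ($H = -4 + 2 = -2$)
$Y{\left(O,P \right)} = -2$
$m{\left(A \right)} = \sqrt{2} \sqrt{A}$ ($m{\left(A \right)} = \sqrt{2 A} = \sqrt{2} \sqrt{A}$)
$Y{\left(-14,-12 \right)} + m{\left(12 \right)} = -2 + \sqrt{2} \sqrt{12} = -2 + \sqrt{2} \cdot 2 \sqrt{3} = -2 + 2 \sqrt{6}$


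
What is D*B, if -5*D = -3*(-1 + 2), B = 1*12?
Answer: 36/5 ≈ 7.2000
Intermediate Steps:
B = 12
D = ⅗ (D = -(-3)*(-1 + 2)/5 = -(-3)/5 = -⅕*(-3) = ⅗ ≈ 0.60000)
D*B = (⅗)*12 = 36/5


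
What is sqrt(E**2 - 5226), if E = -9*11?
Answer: 5*sqrt(183) ≈ 67.639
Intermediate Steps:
E = -99
sqrt(E**2 - 5226) = sqrt((-99)**2 - 5226) = sqrt(9801 - 5226) = sqrt(4575) = 5*sqrt(183)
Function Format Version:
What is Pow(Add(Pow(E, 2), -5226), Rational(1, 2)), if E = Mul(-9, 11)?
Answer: Mul(5, Pow(183, Rational(1, 2))) ≈ 67.639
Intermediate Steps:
E = -99
Pow(Add(Pow(E, 2), -5226), Rational(1, 2)) = Pow(Add(Pow(-99, 2), -5226), Rational(1, 2)) = Pow(Add(9801, -5226), Rational(1, 2)) = Pow(4575, Rational(1, 2)) = Mul(5, Pow(183, Rational(1, 2)))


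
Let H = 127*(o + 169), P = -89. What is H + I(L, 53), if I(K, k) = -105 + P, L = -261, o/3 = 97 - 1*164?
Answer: -4258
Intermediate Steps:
o = -201 (o = 3*(97 - 1*164) = 3*(97 - 164) = 3*(-67) = -201)
I(K, k) = -194 (I(K, k) = -105 - 89 = -194)
H = -4064 (H = 127*(-201 + 169) = 127*(-32) = -4064)
H + I(L, 53) = -4064 - 194 = -4258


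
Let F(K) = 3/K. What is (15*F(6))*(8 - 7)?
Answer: 15/2 ≈ 7.5000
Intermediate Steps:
(15*F(6))*(8 - 7) = (15*(3/6))*(8 - 7) = (15*(3*(⅙)))*1 = (15*(½))*1 = (15/2)*1 = 15/2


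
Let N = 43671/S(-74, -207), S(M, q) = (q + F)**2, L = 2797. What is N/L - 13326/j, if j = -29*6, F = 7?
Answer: 248486746459/3244520000 ≈ 76.587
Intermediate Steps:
S(M, q) = (7 + q)**2 (S(M, q) = (q + 7)**2 = (7 + q)**2)
j = -174
N = 43671/40000 (N = 43671/((7 - 207)**2) = 43671/((-200)**2) = 43671/40000 ≈ 1.0918)
N/L - 13326/j = (43671/40000)/2797 - 13326/(-174) = (43671/40000)*(1/2797) - 13326*(-1/174) = 43671/111880000 + 2221/29 = 248486746459/3244520000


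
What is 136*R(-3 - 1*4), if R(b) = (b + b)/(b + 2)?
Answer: 1904/5 ≈ 380.80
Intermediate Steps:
R(b) = 2*b/(2 + b) (R(b) = (2*b)/(2 + b) = 2*b/(2 + b))
136*R(-3 - 1*4) = 136*(2*(-3 - 1*4)/(2 + (-3 - 1*4))) = 136*(2*(-3 - 4)/(2 + (-3 - 4))) = 136*(2*(-7)/(2 - 7)) = 136*(2*(-7)/(-5)) = 136*(2*(-7)*(-⅕)) = 136*(14/5) = 1904/5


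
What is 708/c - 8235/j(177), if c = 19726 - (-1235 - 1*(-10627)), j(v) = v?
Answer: -14162529/304853 ≈ -46.457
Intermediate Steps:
c = 10334 (c = 19726 - (-1235 + 10627) = 19726 - 1*9392 = 19726 - 9392 = 10334)
708/c - 8235/j(177) = 708/10334 - 8235/177 = 708*(1/10334) - 8235*1/177 = 354/5167 - 2745/59 = -14162529/304853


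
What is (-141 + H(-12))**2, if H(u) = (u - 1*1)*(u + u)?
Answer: 29241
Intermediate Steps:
H(u) = 2*u*(-1 + u) (H(u) = (u - 1)*(2*u) = (-1 + u)*(2*u) = 2*u*(-1 + u))
(-141 + H(-12))**2 = (-141 + 2*(-12)*(-1 - 12))**2 = (-141 + 2*(-12)*(-13))**2 = (-141 + 312)**2 = 171**2 = 29241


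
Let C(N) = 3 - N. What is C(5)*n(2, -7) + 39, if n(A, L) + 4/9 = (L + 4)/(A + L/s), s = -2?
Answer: 4057/99 ≈ 40.980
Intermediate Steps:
n(A, L) = -4/9 + (4 + L)/(A - L/2) (n(A, L) = -4/9 + (L + 4)/(A + L/(-2)) = -4/9 + (4 + L)/(A + L*(-1/2)) = -4/9 + (4 + L)/(A - L/2))
C(5)*n(2, -7) + 39 = (3 - 1*5)*(2*(-36 - 11*(-7) + 4*2)/(9*(-7 - 2*2))) + 39 = (3 - 5)*(2*(-36 + 77 + 8)/(9*(-7 - 4))) + 39 = -4*49/(9*(-11)) + 39 = -4*(-1)*49/(9*11) + 39 = -2*(-98/99) + 39 = 196/99 + 39 = 4057/99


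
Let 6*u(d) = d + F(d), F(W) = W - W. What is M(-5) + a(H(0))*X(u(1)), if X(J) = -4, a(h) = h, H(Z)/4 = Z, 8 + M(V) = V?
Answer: -13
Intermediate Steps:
M(V) = -8 + V
F(W) = 0
H(Z) = 4*Z
u(d) = d/6 (u(d) = (d + 0)/6 = d/6)
M(-5) + a(H(0))*X(u(1)) = (-8 - 5) + (4*0)*(-4) = -13 + 0*(-4) = -13 + 0 = -13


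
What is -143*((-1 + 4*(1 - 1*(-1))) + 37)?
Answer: -6292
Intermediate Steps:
-143*((-1 + 4*(1 - 1*(-1))) + 37) = -143*((-1 + 4*(1 + 1)) + 37) = -143*((-1 + 4*2) + 37) = -143*((-1 + 8) + 37) = -143*(7 + 37) = -143*44 = -6292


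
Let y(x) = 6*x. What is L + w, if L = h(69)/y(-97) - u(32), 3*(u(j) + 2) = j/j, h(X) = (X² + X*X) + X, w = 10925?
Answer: 6349729/582 ≈ 10910.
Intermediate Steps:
h(X) = X + 2*X² (h(X) = (X² + X²) + X = 2*X² + X = X + 2*X²)
u(j) = -5/3 (u(j) = -2 + (j/j)/3 = -2 + (⅓)*1 = -2 + ⅓ = -5/3)
L = -8621/582 (L = (69*(1 + 2*69))/((6*(-97))) - 1*(-5/3) = (69*(1 + 138))/(-582) + 5/3 = (69*139)*(-1/582) + 5/3 = 9591*(-1/582) + 5/3 = -3197/194 + 5/3 = -8621/582 ≈ -14.813)
L + w = -8621/582 + 10925 = 6349729/582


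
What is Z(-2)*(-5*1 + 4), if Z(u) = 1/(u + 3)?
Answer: -1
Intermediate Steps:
Z(u) = 1/(3 + u)
Z(-2)*(-5*1 + 4) = (-5*1 + 4)/(3 - 2) = (-5 + 4)/1 = 1*(-1) = -1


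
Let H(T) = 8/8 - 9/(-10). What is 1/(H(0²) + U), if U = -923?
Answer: -10/9211 ≈ -0.0010857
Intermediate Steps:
H(T) = 19/10 (H(T) = 8*(⅛) - 9*(-⅒) = 1 + 9/10 = 19/10)
1/(H(0²) + U) = 1/(19/10 - 923) = 1/(-9211/10) = -10/9211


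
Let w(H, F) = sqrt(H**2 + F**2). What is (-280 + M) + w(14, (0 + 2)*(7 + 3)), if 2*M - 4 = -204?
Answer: -380 + 2*sqrt(149) ≈ -355.59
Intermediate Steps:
M = -100 (M = 2 + (1/2)*(-204) = 2 - 102 = -100)
w(H, F) = sqrt(F**2 + H**2)
(-280 + M) + w(14, (0 + 2)*(7 + 3)) = (-280 - 100) + sqrt(((0 + 2)*(7 + 3))**2 + 14**2) = -380 + sqrt((2*10)**2 + 196) = -380 + sqrt(20**2 + 196) = -380 + sqrt(400 + 196) = -380 + sqrt(596) = -380 + 2*sqrt(149)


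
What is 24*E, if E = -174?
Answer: -4176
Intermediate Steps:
24*E = 24*(-174) = -4176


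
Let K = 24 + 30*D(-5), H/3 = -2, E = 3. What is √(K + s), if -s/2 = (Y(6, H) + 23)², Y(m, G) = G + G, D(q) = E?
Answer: 8*I*√2 ≈ 11.314*I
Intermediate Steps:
D(q) = 3
H = -6 (H = 3*(-2) = -6)
K = 114 (K = 24 + 30*3 = 24 + 90 = 114)
Y(m, G) = 2*G
s = -242 (s = -2*(2*(-6) + 23)² = -2*(-12 + 23)² = -2*11² = -2*121 = -242)
√(K + s) = √(114 - 242) = √(-128) = 8*I*√2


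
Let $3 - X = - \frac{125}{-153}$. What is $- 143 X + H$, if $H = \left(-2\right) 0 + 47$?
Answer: $- \frac{40571}{153} \approx -265.17$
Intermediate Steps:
$H = 47$ ($H = 0 + 47 = 47$)
$X = \frac{334}{153}$ ($X = 3 - - \frac{125}{-153} = 3 - \left(-125\right) \left(- \frac{1}{153}\right) = 3 - \frac{125}{153} = \frac{334}{153} \approx 2.183$)
$- 143 X + H = \left(-143\right) \frac{334}{153} + 47 = - \frac{47762}{153} + 47 = - \frac{40571}{153}$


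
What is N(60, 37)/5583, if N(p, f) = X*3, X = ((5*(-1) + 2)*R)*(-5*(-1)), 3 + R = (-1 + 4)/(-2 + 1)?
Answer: 90/1861 ≈ 0.048361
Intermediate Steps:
R = -6 (R = -3 + (-1 + 4)/(-2 + 1) = -3 + 3/(-1) = -3 + 3*(-1) = -3 - 3 = -6)
X = 90 (X = ((5*(-1) + 2)*(-6))*(-5*(-1)) = ((-5 + 2)*(-6))*5 = -3*(-6)*5 = 18*5 = 90)
N(p, f) = 270 (N(p, f) = 90*3 = 270)
N(60, 37)/5583 = 270/5583 = 270*(1/5583) = 90/1861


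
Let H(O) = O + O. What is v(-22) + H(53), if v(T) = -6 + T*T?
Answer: 584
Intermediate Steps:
v(T) = -6 + T²
H(O) = 2*O
v(-22) + H(53) = (-6 + (-22)²) + 2*53 = (-6 + 484) + 106 = 478 + 106 = 584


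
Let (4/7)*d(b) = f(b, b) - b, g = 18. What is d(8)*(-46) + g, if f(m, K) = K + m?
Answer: -626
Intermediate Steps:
d(b) = 7*b/4 (d(b) = 7*((b + b) - b)/4 = 7*(2*b - b)/4 = 7*b/4)
d(8)*(-46) + g = ((7/4)*8)*(-46) + 18 = 14*(-46) + 18 = -644 + 18 = -626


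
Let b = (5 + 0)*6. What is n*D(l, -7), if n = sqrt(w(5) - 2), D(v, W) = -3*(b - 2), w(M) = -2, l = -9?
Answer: -168*I ≈ -168.0*I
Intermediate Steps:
b = 30 (b = 5*6 = 30)
D(v, W) = -84 (D(v, W) = -3*(30 - 2) = -3*28 = -84)
n = 2*I (n = sqrt(-2 - 2) = sqrt(-4) = 2*I ≈ 2.0*I)
n*D(l, -7) = (2*I)*(-84) = -168*I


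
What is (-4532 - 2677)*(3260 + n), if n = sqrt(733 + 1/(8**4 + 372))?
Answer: -23501340 - 7209*sqrt(3658225265)/2234 ≈ -2.3697e+7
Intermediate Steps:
n = sqrt(3658225265)/2234 (n = sqrt(733 + 1/(4096 + 372)) = sqrt(733 + 1/4468) = sqrt(3275045/4468) = sqrt(3658225265)/2234 ≈ 27.074)
(-4532 - 2677)*(3260 + n) = (-4532 - 2677)*(3260 + sqrt(3658225265)/2234) = -7209*(3260 + sqrt(3658225265)/2234) = -23501340 - 7209*sqrt(3658225265)/2234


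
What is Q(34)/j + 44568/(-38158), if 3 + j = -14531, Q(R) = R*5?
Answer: -163559543/138647093 ≈ -1.1797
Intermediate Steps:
Q(R) = 5*R
j = -14534 (j = -3 - 14531 = -14534)
Q(34)/j + 44568/(-38158) = (5*34)/(-14534) + 44568/(-38158) = 170*(-1/14534) + 44568*(-1/38158) = -85/7267 - 22284/19079 = -163559543/138647093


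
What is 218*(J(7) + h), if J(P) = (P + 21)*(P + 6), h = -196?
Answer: 36624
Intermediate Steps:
J(P) = (6 + P)*(21 + P) (J(P) = (21 + P)*(6 + P) = (6 + P)*(21 + P))
218*(J(7) + h) = 218*((126 + 7**2 + 27*7) - 196) = 218*((126 + 49 + 189) - 196) = 218*(364 - 196) = 218*168 = 36624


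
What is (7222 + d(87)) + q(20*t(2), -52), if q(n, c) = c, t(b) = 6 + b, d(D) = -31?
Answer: 7139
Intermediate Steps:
(7222 + d(87)) + q(20*t(2), -52) = (7222 - 31) - 52 = 7191 - 52 = 7139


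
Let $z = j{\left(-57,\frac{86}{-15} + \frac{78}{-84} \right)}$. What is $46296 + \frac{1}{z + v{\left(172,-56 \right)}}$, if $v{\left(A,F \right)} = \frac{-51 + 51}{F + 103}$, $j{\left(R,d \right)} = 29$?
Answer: $\frac{1342585}{29} \approx 46296.0$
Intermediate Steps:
$v{\left(A,F \right)} = 0$ ($v{\left(A,F \right)} = \frac{0}{103 + F} = 0$)
$z = 29$
$46296 + \frac{1}{z + v{\left(172,-56 \right)}} = 46296 + \frac{1}{29 + 0} = 46296 + \frac{1}{29} = \frac{1342585}{29}$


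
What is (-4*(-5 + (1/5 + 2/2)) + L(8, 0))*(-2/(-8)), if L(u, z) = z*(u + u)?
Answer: 19/5 ≈ 3.8000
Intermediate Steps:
L(u, z) = 2*u*z (L(u, z) = z*(2*u) = 2*u*z)
(-4*(-5 + (1/5 + 2/2)) + L(8, 0))*(-2/(-8)) = (-4*(-5 + (1/5 + 2/2)) + 2*8*0)*(-2/(-8)) = (-4*(-5 + (1*(1/5) + 2*(1/2))) + 0)*(-2*(-1/8)) = (-4*(-5 + (1/5 + 1)) + 0)*(1/4) = (-4*(-5 + 6/5) + 0)*(1/4) = (-4*(-19/5) + 0)*(1/4) = (76/5 + 0)*(1/4) = (76/5)*(1/4) = 19/5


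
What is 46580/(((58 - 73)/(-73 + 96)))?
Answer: -214268/3 ≈ -71423.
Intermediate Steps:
46580/(((58 - 73)/(-73 + 96))) = 46580/((-15/23)) = 46580/((-15*1/23)) = 46580/(-15/23) = 46580*(-23/15) = -214268/3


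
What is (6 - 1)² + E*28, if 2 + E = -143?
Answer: -4035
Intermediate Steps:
E = -145 (E = -2 - 143 = -145)
(6 - 1)² + E*28 = (6 - 1)² - 145*28 = 5² - 4060 = 25 - 4060 = -4035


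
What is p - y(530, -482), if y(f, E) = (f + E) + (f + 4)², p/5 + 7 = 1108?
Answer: -279699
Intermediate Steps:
p = 5505 (p = -35 + 5*1108 = -35 + 5540 = 5505)
y(f, E) = E + f + (4 + f)² (y(f, E) = (E + f) + (4 + f)² = E + f + (4 + f)²)
p - y(530, -482) = 5505 - (-482 + 530 + (4 + 530)²) = 5505 - (-482 + 530 + 534²) = 5505 - (-482 + 530 + 285156) = 5505 - 1*285204 = 5505 - 285204 = -279699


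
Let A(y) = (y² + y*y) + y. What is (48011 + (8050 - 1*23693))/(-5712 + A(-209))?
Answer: 32368/81441 ≈ 0.39744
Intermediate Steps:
A(y) = y + 2*y² (A(y) = (y² + y²) + y = 2*y² + y = y + 2*y²)
(48011 + (8050 - 1*23693))/(-5712 + A(-209)) = (48011 + (8050 - 1*23693))/(-5712 - 209*(1 + 2*(-209))) = (48011 + (8050 - 23693))/(-5712 - 209*(1 - 418)) = (48011 - 15643)/(-5712 - 209*(-417)) = 32368/(-5712 + 87153) = 32368/81441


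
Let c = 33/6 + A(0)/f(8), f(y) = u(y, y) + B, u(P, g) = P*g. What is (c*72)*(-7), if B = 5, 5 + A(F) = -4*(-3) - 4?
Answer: -64260/23 ≈ -2793.9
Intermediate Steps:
A(F) = 3 (A(F) = -5 + (-4*(-3) - 4) = -5 + (12 - 4) = -5 + 8 = 3)
f(y) = 5 + y² (f(y) = y*y + 5 = y² + 5 = 5 + y²)
c = 255/46 (c = 33/6 + 3/(5 + 8²) = 33*(⅙) + 3/(5 + 64) = 11/2 + 3/69 = 11/2 + 3*(1/69) = 11/2 + 1/23 = 255/46 ≈ 5.5435)
(c*72)*(-7) = ((255/46)*72)*(-7) = (9180/23)*(-7) = -64260/23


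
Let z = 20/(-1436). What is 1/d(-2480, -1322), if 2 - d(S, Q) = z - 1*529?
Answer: 359/190634 ≈ 0.0018832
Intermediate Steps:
z = -5/359 (z = 20*(-1/1436) = -5/359 ≈ -0.013928)
d(S, Q) = 190634/359 (d(S, Q) = 2 - (-5/359 - 1*529) = 2 - (-5/359 - 529) = 2 - 1*(-189916/359) = 2 + 189916/359 = 190634/359)
1/d(-2480, -1322) = 1/(190634/359) = 359/190634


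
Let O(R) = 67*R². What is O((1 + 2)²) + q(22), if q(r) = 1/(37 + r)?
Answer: 320194/59 ≈ 5427.0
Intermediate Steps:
O((1 + 2)²) + q(22) = 67*((1 + 2)²)² + 1/(37 + 22) = 67*(3²)² + 1/59 = 67*9² + 1/59 = 67*81 + 1/59 = 5427 + 1/59 = 320194/59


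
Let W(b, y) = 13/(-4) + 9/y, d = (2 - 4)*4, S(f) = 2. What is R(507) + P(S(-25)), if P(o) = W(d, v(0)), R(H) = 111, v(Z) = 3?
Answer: 443/4 ≈ 110.75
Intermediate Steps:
d = -8 (d = -2*4 = -8)
W(b, y) = -13/4 + 9/y (W(b, y) = 13*(-¼) + 9/y = -13/4 + 9/y)
P(o) = -¼ (P(o) = -13/4 + 9/3 = -13/4 + 9*(⅓) = -13/4 + 3 = -¼)
R(507) + P(S(-25)) = 111 - ¼ = 443/4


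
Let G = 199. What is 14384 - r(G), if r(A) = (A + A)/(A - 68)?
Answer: 1883906/131 ≈ 14381.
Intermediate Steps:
r(A) = 2*A/(-68 + A) (r(A) = (2*A)/(-68 + A) = 2*A/(-68 + A))
14384 - r(G) = 14384 - 2*199/(-68 + 199) = 14384 - 2*199/131 = 14384 - 1*398/131 = 14384 - 398/131 = 1883906/131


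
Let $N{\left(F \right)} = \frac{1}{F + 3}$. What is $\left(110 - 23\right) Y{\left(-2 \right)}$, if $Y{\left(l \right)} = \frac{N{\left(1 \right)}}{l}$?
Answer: $- \frac{87}{8} \approx -10.875$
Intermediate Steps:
$N{\left(F \right)} = \frac{1}{3 + F}$
$Y{\left(l \right)} = \frac{1}{4 l}$ ($Y{\left(l \right)} = \frac{1}{\left(3 + 1\right) l} = \frac{1}{4 l}$)
$\left(110 - 23\right) Y{\left(-2 \right)} = \left(110 - 23\right) \frac{1}{4 \left(-2\right)} = 87 \cdot \frac{1}{4} \left(- \frac{1}{2}\right) = 87 \left(- \frac{1}{8}\right) = - \frac{87}{8}$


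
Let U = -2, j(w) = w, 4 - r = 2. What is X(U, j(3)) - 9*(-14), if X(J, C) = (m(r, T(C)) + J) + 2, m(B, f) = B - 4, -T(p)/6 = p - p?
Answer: 124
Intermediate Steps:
T(p) = 0 (T(p) = -6*(p - p) = -6*0 = 0)
r = 2 (r = 4 - 1*2 = 4 - 2 = 2)
m(B, f) = -4 + B
X(J, C) = J (X(J, C) = ((-4 + 2) + J) + 2 = (-2 + J) + 2 = J)
X(U, j(3)) - 9*(-14) = -2 - 9*(-14) = -2 + 126 = 124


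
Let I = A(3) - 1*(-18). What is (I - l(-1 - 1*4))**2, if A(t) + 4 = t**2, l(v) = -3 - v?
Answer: 441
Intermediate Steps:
A(t) = -4 + t**2
I = 23 (I = (-4 + 3**2) - 1*(-18) = (-4 + 9) + 18 = 5 + 18 = 23)
(I - l(-1 - 1*4))**2 = (23 - (-3 - (-1 - 1*4)))**2 = (23 - (-3 - (-1 - 4)))**2 = (23 - (-3 - 1*(-5)))**2 = (23 - (-3 + 5))**2 = (23 - 1*2)**2 = (23 - 2)**2 = 21**2 = 441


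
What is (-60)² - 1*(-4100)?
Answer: 7700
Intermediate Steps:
(-60)² - 1*(-4100) = 3600 + 4100 = 7700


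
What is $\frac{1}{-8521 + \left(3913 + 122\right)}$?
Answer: $- \frac{1}{4486} \approx -0.00022292$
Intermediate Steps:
$\frac{1}{-8521 + \left(3913 + 122\right)} = \frac{1}{-8521 + 4035} = \frac{1}{-4486} = - \frac{1}{4486}$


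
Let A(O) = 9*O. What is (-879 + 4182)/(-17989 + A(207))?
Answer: -3303/16126 ≈ -0.20482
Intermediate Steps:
(-879 + 4182)/(-17989 + A(207)) = (-879 + 4182)/(-17989 + 9*207) = 3303/(-17989 + 1863) = 3303/(-16126) = 3303*(-1/16126) = -3303/16126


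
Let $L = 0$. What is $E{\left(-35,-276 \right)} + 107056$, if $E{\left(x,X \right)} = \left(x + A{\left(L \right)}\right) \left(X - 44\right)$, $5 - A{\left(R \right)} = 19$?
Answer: $122736$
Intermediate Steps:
$A{\left(R \right)} = -14$ ($A{\left(R \right)} = 5 - 19 = -14$)
$E{\left(x,X \right)} = \left(-44 + X\right) \left(-14 + x\right)$ ($E{\left(x,X \right)} = \left(x - 14\right) \left(X - 44\right) = \left(-14 + x\right) \left(-44 + X\right) = \left(-44 + X\right) \left(-14 + x\right)$)
$E{\left(-35,-276 \right)} + 107056 = \left(616 - -1540 - -3864 - -9660\right) + 107056 = \left(616 + 1540 + 3864 + 9660\right) + 107056 = 15680 + 107056 = 122736$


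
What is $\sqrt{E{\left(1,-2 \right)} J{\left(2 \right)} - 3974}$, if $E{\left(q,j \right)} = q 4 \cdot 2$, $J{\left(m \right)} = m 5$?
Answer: $i \sqrt{3894} \approx 62.402 i$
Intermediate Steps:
$J{\left(m \right)} = 5 m$
$E{\left(q,j \right)} = 8 q$ ($E{\left(q,j \right)} = 4 q 2 = 8 q$)
$\sqrt{E{\left(1,-2 \right)} J{\left(2 \right)} - 3974} = \sqrt{8 \cdot 1 \cdot 5 \cdot 2 - 3974} = \sqrt{8 \cdot 10 - 3974} = \sqrt{80 - 3974} = \sqrt{-3894} = i \sqrt{3894}$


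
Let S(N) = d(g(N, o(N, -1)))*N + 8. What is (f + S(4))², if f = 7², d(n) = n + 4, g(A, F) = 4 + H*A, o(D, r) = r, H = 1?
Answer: 11025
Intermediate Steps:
g(A, F) = 4 + A (g(A, F) = 4 + 1*A = 4 + A)
d(n) = 4 + n
f = 49
S(N) = 8 + N*(8 + N) (S(N) = (4 + (4 + N))*N + 8 = (8 + N)*N + 8 = N*(8 + N) + 8 = 8 + N*(8 + N))
(f + S(4))² = (49 + (8 + 4*(8 + 4)))² = (49 + (8 + 4*12))² = (49 + (8 + 48))² = (49 + 56)² = 105² = 11025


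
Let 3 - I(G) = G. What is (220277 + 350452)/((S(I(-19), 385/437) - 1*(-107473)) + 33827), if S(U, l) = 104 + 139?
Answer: 190243/47181 ≈ 4.0322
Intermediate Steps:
I(G) = 3 - G
S(U, l) = 243
(220277 + 350452)/((S(I(-19), 385/437) - 1*(-107473)) + 33827) = (220277 + 350452)/((243 - 1*(-107473)) + 33827) = 570729/((243 + 107473) + 33827) = 570729/(107716 + 33827) = 570729/141543 = 570729*(1/141543) = 190243/47181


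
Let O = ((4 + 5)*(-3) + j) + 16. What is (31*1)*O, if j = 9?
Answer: -62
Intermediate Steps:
O = -2 (O = ((4 + 5)*(-3) + 9) + 16 = (9*(-3) + 9) + 16 = (-27 + 9) + 16 = -18 + 16 = -2)
(31*1)*O = (31*1)*(-2) = 31*(-2) = -62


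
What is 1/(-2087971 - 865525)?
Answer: -1/2953496 ≈ -3.3858e-7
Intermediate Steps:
1/(-2087971 - 865525) = 1/(-2953496) = -1/2953496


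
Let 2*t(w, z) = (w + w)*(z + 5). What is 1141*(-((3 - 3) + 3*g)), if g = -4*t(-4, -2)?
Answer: -164304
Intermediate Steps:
t(w, z) = w*(5 + z) (t(w, z) = ((w + w)*(z + 5))/2 = ((2*w)*(5 + z))/2 = (2*w*(5 + z))/2 = w*(5 + z))
g = 48 (g = -4*(-4*(5 - 2)) = -4*(-4*3) = -4/(1/(-12)) = -4/(-1/12) = -4*(-12) = 48)
1141*(-((3 - 3) + 3*g)) = 1141*(-((3 - 3) + 3*48)) = 1141*(-(0 + 144)) = 1141*(-1*144) = 1141*(-144) = -164304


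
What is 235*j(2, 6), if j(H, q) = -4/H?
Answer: -470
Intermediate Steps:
235*j(2, 6) = 235*(-4/2) = 235*(-4*1/2) = 235*(-2) = -470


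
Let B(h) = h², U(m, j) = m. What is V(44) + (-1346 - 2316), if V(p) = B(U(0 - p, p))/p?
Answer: -3618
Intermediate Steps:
V(p) = p (V(p) = (0 - p)²/p = (-p)²/p = p²/p = p)
V(44) + (-1346 - 2316) = 44 + (-1346 - 2316) = 44 - 3662 = -3618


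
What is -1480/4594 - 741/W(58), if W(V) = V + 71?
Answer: -599179/98771 ≈ -6.0663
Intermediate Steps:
W(V) = 71 + V
-1480/4594 - 741/W(58) = -1480/4594 - 741/(71 + 58) = -1480*1/4594 - 741/129 = -740/2297 - 741*1/129 = -740/2297 - 247/43 = -599179/98771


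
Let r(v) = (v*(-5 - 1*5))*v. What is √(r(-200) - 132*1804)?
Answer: 4*I*√39883 ≈ 798.83*I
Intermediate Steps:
r(v) = -10*v² (r(v) = (v*(-5 - 5))*v = (v*(-10))*v = (-10*v)*v = -10*v²)
√(r(-200) - 132*1804) = √(-10*(-200)² - 132*1804) = √(-10*40000 - 238128) = √(-400000 - 238128) = √(-638128) = 4*I*√39883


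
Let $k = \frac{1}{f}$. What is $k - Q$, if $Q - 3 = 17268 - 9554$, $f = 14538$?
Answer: $- \frac{112189745}{14538} \approx -7717.0$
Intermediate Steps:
$Q = 7717$ ($Q = 3 + \left(17268 - 9554\right) = 3 + 7714 = 7717$)
$k = \frac{1}{14538} \approx 6.8785 \cdot 10^{-5}$
$k - Q = \frac{1}{14538} - 7717 = - \frac{112189745}{14538}$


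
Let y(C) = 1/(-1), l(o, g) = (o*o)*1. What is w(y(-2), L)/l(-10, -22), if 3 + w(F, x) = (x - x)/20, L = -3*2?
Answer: -3/100 ≈ -0.030000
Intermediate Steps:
l(o, g) = o² (l(o, g) = o²*1 = o²)
L = -6
y(C) = -1
w(F, x) = -3 (w(F, x) = -3 + (x - x)/20 = -3 + 0*(1/20) = -3 + 0 = -3)
w(y(-2), L)/l(-10, -22) = -3/((-10)²) = -3/100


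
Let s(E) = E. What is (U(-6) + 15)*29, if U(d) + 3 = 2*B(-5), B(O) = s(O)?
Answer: 58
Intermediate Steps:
B(O) = O
U(d) = -13 (U(d) = -3 + 2*(-5) = -3 - 10 = -13)
(U(-6) + 15)*29 = (-13 + 15)*29 = 2*29 = 58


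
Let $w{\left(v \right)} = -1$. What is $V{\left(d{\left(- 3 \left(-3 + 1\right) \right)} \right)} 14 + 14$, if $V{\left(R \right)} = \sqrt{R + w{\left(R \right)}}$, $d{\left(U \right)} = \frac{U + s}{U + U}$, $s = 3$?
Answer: $14 + 7 i \approx 14.0 + 7.0 i$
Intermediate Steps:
$d{\left(U \right)} = \frac{3 + U}{2 U}$ ($d{\left(U \right)} = \frac{U + 3}{U + U} = \frac{3 + U}{2 U}$)
$V{\left(R \right)} = \sqrt{-1 + R}$ ($V{\left(R \right)} = \sqrt{R - 1} = \sqrt{-1 + R}$)
$V{\left(d{\left(- 3 \left(-3 + 1\right) \right)} \right)} 14 + 14 = \sqrt{-1 + \frac{3 - 3 \left(-3 + 1\right)}{2 \left(- 3 \left(-3 + 1\right)\right)}} 14 + 14 = \sqrt{-1 + \frac{3 - -6}{2 \left(\left(-3\right) \left(-2\right)\right)}} 14 + 14 = \sqrt{-1 + \frac{3 + 6}{2 \cdot 6}} \cdot 14 + 14 = \sqrt{-1 + \frac{1}{2} \cdot \frac{1}{6} \cdot 9} \cdot 14 + 14 = \sqrt{-1 + \frac{3}{4}} \cdot 14 + 14 = \sqrt{- \frac{1}{4}} \cdot 14 + 14 = \frac{i}{2} \cdot 14 + 14 = 7 i + 14 = 14 + 7 i$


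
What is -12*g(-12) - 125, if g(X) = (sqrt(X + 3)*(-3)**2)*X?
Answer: -125 + 3888*I ≈ -125.0 + 3888.0*I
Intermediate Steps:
g(X) = 9*X*sqrt(3 + X) (g(X) = (sqrt(3 + X)*9)*X = (9*sqrt(3 + X))*X = 9*X*sqrt(3 + X))
-12*g(-12) - 125 = -108*(-12)*sqrt(3 - 12) - 125 = -108*(-12)*sqrt(-9) - 125 = -108*(-12)*3*I - 125 = -(-3888)*I - 125 = 3888*I - 125 = -125 + 3888*I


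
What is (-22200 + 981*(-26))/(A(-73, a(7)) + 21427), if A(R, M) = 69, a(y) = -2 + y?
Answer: -23853/10748 ≈ -2.2193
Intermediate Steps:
(-22200 + 981*(-26))/(A(-73, a(7)) + 21427) = (-22200 + 981*(-26))/(69 + 21427) = (-22200 - 25506)/21496 = -47706*1/21496 = -23853/10748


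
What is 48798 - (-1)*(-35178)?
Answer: 13620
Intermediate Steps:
48798 - (-1)*(-35178) = 48798 - 1*35178 = 48798 - 35178 = 13620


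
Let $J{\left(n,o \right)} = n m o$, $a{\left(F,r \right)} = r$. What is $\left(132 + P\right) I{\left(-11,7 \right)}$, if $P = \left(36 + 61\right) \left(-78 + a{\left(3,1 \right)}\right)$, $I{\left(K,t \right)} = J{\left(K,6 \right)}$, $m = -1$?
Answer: $-484242$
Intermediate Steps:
$J{\left(n,o \right)} = - n o$ ($J{\left(n,o \right)} = n \left(-1\right) o = - n o$)
$I{\left(K,t \right)} = - 6 K$ ($I{\left(K,t \right)} = \left(-1\right) K 6 = - 6 K$)
$P = -7469$ ($P = \left(36 + 61\right) \left(-78 + 1\right) = 97 \left(-77\right) = -7469$)
$\left(132 + P\right) I{\left(-11,7 \right)} = \left(132 - 7469\right) \left(\left(-6\right) \left(-11\right)\right) = \left(-7337\right) 66 = -484242$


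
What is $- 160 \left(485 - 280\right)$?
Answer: $-32800$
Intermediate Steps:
$- 160 \left(485 - 280\right) = \left(-160\right) 205 = -32800$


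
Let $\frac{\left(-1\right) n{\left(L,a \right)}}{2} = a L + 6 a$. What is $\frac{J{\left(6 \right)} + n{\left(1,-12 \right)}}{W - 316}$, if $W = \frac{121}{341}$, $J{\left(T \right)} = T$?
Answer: $- \frac{5394}{9785} \approx -0.55125$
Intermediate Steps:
$n{\left(L,a \right)} = - 12 a - 2 L a$ ($n{\left(L,a \right)} = - 2 \left(a L + 6 a\right) = - 2 \left(L a + 6 a\right) = - 2 \left(6 a + L a\right) = - 12 a - 2 L a$)
$W = \frac{11}{31}$ ($W = 121 \cdot \frac{1}{341} = \frac{11}{31} \approx 0.35484$)
$\frac{J{\left(6 \right)} + n{\left(1,-12 \right)}}{W - 316} = \frac{6 - - 24 \left(6 + 1\right)}{\frac{11}{31} - 316} = \frac{6 - \left(-24\right) 7}{- \frac{9785}{31}} = \left(6 + 168\right) \left(- \frac{31}{9785}\right) = 174 \left(- \frac{31}{9785}\right) = - \frac{5394}{9785}$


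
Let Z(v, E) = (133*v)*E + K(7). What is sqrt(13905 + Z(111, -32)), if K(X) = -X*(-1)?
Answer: 2*I*sqrt(114626) ≈ 677.13*I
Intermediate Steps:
K(X) = X
Z(v, E) = 7 + 133*E*v (Z(v, E) = (133*v)*E + 7 = 133*E*v + 7 = 7 + 133*E*v)
sqrt(13905 + Z(111, -32)) = sqrt(13905 + (7 + 133*(-32)*111)) = sqrt(13905 + (7 - 472416)) = sqrt(13905 - 472409) = sqrt(-458504) = 2*I*sqrt(114626)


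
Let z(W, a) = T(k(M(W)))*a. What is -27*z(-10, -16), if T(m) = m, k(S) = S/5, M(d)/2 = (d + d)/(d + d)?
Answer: 864/5 ≈ 172.80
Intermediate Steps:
M(d) = 2 (M(d) = 2*((d + d)/(d + d)) = 2*((2*d)/((2*d))) = 2*((2*d)*(1/(2*d))) = 2*1 = 2)
k(S) = S/5 (k(S) = S*(⅕) = S/5)
z(W, a) = 2*a/5 (z(W, a) = ((⅕)*2)*a = 2*a/5)
-27*z(-10, -16) = -54*(-16)/5 = -27*(-32/5) = 864/5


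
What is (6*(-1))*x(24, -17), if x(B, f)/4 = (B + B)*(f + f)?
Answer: 39168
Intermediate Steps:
x(B, f) = 16*B*f (x(B, f) = 4*((B + B)*(f + f)) = 4*((2*B)*(2*f)) = 4*(4*B*f) = 16*B*f)
(6*(-1))*x(24, -17) = (6*(-1))*(16*24*(-17)) = -6*(-6528) = 39168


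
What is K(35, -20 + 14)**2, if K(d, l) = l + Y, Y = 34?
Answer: 784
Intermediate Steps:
K(d, l) = 34 + l (K(d, l) = l + 34 = 34 + l)
K(35, -20 + 14)**2 = (34 + (-20 + 14))**2 = (34 - 6)**2 = 28**2 = 784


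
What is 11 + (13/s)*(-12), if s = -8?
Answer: 61/2 ≈ 30.500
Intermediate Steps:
11 + (13/s)*(-12) = 11 + (13/(-8))*(-12) = 11 + (13*(-1/8))*(-12) = 11 - 13/8*(-12) = 11 + 39/2 = 61/2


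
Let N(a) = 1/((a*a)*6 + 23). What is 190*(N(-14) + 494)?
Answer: 112538330/1199 ≈ 93860.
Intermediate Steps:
N(a) = 1/(23 + 6*a**2) (N(a) = 1/(a**2*6 + 23) = 1/(6*a**2 + 23) = 1/(23 + 6*a**2))
190*(N(-14) + 494) = 190*(1/(23 + 6*(-14)**2) + 494) = 190*(1/(23 + 6*196) + 494) = 190*(1/(23 + 1176) + 494) = 190*(1/1199 + 494) = 190*(592307/1199) = 112538330/1199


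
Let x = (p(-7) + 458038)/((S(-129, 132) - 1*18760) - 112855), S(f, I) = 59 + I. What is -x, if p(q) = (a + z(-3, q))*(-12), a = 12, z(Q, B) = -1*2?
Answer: 228959/65712 ≈ 3.4843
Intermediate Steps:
z(Q, B) = -2
p(q) = -120 (p(q) = (12 - 2)*(-12) = 10*(-12) = -120)
x = -228959/65712 (x = (-120 + 458038)/(((59 + 132) - 1*18760) - 112855) = 457918/((191 - 18760) - 112855) = 457918/(-18569 - 112855) = 457918/(-131424) = 457918*(-1/131424) = -228959/65712 ≈ -3.4843)
-x = -1*(-228959/65712) = 228959/65712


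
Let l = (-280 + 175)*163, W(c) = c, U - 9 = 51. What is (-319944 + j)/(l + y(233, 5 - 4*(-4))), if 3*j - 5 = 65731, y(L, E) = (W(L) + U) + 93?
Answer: 298032/16729 ≈ 17.815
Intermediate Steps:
U = 60 (U = 9 + 51 = 60)
y(L, E) = 153 + L (y(L, E) = (L + 60) + 93 = (60 + L) + 93 = 153 + L)
l = -17115 (l = -105*163 = -17115)
j = 21912 (j = 5/3 + (⅓)*65731 = 5/3 + 65731/3 = 21912)
(-319944 + j)/(l + y(233, 5 - 4*(-4))) = (-319944 + 21912)/(-17115 + (153 + 233)) = -298032/(-17115 + 386) = -298032/(-16729) = -298032*(-1/16729) = 298032/16729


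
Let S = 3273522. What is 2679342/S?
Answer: 446557/545587 ≈ 0.81849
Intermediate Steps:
2679342/S = 2679342/3273522 = 2679342*(1/3273522) = 446557/545587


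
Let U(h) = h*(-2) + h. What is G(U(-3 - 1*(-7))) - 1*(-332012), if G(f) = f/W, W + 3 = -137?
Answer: 11620421/35 ≈ 3.3201e+5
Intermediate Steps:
W = -140 (W = -3 - 137 = -140)
U(h) = -h (U(h) = -2*h + h = -h)
G(f) = -f/140 (G(f) = f/(-140) = f*(-1/140) = -f/140)
G(U(-3 - 1*(-7))) - 1*(-332012) = -(-1)*(-3 - 1*(-7))/140 - 1*(-332012) = -(-1)*(-3 + 7)/140 + 332012 = -(-1)*4/140 + 332012 = -1/140*(-4) + 332012 = 1/35 + 332012 = 11620421/35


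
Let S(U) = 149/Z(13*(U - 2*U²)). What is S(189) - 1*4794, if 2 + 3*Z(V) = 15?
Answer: -61875/13 ≈ -4759.6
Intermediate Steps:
Z(V) = 13/3 (Z(V) = -⅔ + (⅓)*15 = -⅔ + 5 = 13/3)
S(U) = 447/13 (S(U) = 149/(13/3) = 149*(3/13) = 447/13)
S(189) - 1*4794 = 447/13 - 1*4794 = 447/13 - 4794 = -61875/13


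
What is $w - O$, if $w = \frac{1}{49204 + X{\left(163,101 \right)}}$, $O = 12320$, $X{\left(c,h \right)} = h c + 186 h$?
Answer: $- \frac{1040460959}{84453} \approx -12320.0$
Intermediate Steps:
$X{\left(c,h \right)} = 186 h + c h$ ($X{\left(c,h \right)} = c h + 186 h = 186 h + c h$)
$w = \frac{1}{84453}$ ($w = \frac{1}{49204 + 101 \left(186 + 163\right)} = \frac{1}{49204 + 101 \cdot 349} = \frac{1}{49204 + 35249} = \frac{1}{84453} \approx 1.1841 \cdot 10^{-5}$)
$w - O = \frac{1}{84453} - 12320 = - \frac{1040460959}{84453}$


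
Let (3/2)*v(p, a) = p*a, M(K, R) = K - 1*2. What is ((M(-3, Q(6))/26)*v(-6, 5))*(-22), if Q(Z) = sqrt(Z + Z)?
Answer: -1100/13 ≈ -84.615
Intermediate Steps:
Q(Z) = sqrt(2)*sqrt(Z) (Q(Z) = sqrt(2*Z) = sqrt(2)*sqrt(Z))
M(K, R) = -2 + K (M(K, R) = K - 2 = -2 + K)
v(p, a) = 2*a*p/3 (v(p, a) = 2*(p*a)/3 = 2*(a*p)/3 = 2*a*p/3)
((M(-3, Q(6))/26)*v(-6, 5))*(-22) = (((-2 - 3)/26)*((2/3)*5*(-6)))*(-22) = (-5*1/26*(-20))*(-22) = -5/26*(-20)*(-22) = (50/13)*(-22) = -1100/13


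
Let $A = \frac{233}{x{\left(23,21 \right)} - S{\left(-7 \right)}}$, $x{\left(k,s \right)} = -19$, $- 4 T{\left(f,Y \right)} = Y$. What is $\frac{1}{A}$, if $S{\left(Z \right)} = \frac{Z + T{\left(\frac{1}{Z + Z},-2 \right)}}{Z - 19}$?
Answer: $- \frac{77}{932} \approx -0.082618$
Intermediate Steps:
$T{\left(f,Y \right)} = - \frac{Y}{4}$
$S{\left(Z \right)} = \frac{\frac{1}{2} + Z}{-19 + Z}$ ($S{\left(Z \right)} = \frac{Z - - \frac{1}{2}}{Z - 19} = \frac{Z + \frac{1}{2}}{-19 + Z} = \frac{\frac{1}{2} + Z}{-19 + Z}$)
$A = - \frac{932}{77}$ ($A = \frac{233}{-19 - \frac{\frac{1}{2} - 7}{-19 - 7}} = \frac{233}{-19 - \frac{1}{-26} \left(- \frac{13}{2}\right)} = \frac{233}{-19 - \left(- \frac{1}{26}\right) \left(- \frac{13}{2}\right)} = \frac{233}{-19 - \frac{1}{4}} = \frac{233}{- \frac{77}{4}} = 233 \left(- \frac{4}{77}\right) = - \frac{932}{77} \approx -12.104$)
$\frac{1}{A} = \frac{1}{- \frac{932}{77}} = - \frac{77}{932}$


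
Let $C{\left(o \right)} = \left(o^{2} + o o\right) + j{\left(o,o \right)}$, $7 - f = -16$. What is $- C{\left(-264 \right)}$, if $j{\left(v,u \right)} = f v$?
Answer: $-133320$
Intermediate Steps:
$f = 23$ ($f = 7 - -16 = 7 + 16 = 23$)
$j{\left(v,u \right)} = 23 v$
$C{\left(o \right)} = 2 o^{2} + 23 o$ ($C{\left(o \right)} = \left(o^{2} + o o\right) + 23 o = \left(o^{2} + o^{2}\right) + 23 o = 2 o^{2} + 23 o$)
$- C{\left(-264 \right)} = - \left(-264\right) \left(23 + 2 \left(-264\right)\right) = - \left(-264\right) \left(23 - 528\right) = - \left(-264\right) \left(-505\right) = \left(-1\right) 133320 = -133320$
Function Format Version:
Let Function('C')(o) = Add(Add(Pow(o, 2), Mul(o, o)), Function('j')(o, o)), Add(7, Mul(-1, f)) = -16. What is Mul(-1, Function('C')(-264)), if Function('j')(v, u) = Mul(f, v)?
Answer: -133320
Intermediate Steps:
f = 23 (f = Add(7, Mul(-1, -16)) = Add(7, 16) = 23)
Function('j')(v, u) = Mul(23, v)
Function('C')(o) = Add(Mul(2, Pow(o, 2)), Mul(23, o)) (Function('C')(o) = Add(Add(Pow(o, 2), Mul(o, o)), Mul(23, o)) = Add(Add(Pow(o, 2), Pow(o, 2)), Mul(23, o)) = Add(Mul(2, Pow(o, 2)), Mul(23, o)))
Mul(-1, Function('C')(-264)) = Mul(-1, Mul(-264, Add(23, Mul(2, -264)))) = Mul(-1, Mul(-264, Add(23, -528))) = Mul(-1, Mul(-264, -505)) = Mul(-1, 133320) = -133320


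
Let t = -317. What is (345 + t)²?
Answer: 784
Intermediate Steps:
(345 + t)² = (345 - 317)² = 28² = 784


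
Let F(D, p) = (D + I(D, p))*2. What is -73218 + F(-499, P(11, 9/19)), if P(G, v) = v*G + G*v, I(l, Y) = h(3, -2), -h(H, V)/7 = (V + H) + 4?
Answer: -74286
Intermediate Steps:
h(H, V) = -28 - 7*H - 7*V (h(H, V) = -7*((V + H) + 4) = -7*((H + V) + 4) = -7*(4 + H + V) = -28 - 7*H - 7*V)
I(l, Y) = -35 (I(l, Y) = -28 - 7*3 - 7*(-2) = -28 - 21 + 14 = -35)
P(G, v) = 2*G*v (P(G, v) = G*v + G*v = 2*G*v)
F(D, p) = -70 + 2*D (F(D, p) = (D - 35)*2 = (-35 + D)*2 = -70 + 2*D)
-73218 + F(-499, P(11, 9/19)) = -73218 + (-70 + 2*(-499)) = -73218 + (-70 - 998) = -73218 - 1068 = -74286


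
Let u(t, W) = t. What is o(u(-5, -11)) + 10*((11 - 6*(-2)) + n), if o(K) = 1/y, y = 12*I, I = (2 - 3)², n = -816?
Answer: -95159/12 ≈ -7929.9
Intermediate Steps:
I = 1 (I = (-1)² = 1)
y = 12 (y = 12*1 = 12)
o(K) = 1/12
o(u(-5, -11)) + 10*((11 - 6*(-2)) + n) = 1/12 + 10*((11 - 6*(-2)) - 816) = 1/12 + 10*((11 + 12) - 816) = 1/12 + 10*(23 - 816) = 1/12 + 10*(-793) = 1/12 - 7930 = -95159/12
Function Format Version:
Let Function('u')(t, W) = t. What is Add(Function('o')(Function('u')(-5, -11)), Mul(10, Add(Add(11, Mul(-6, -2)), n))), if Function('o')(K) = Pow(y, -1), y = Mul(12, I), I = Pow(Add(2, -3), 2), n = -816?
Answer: Rational(-95159, 12) ≈ -7929.9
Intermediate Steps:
I = 1 (I = Pow(-1, 2) = 1)
y = 12 (y = Mul(12, 1) = 12)
Function('o')(K) = Rational(1, 12) (Function('o')(K) = Pow(12, -1) = Rational(1, 12))
Add(Function('o')(Function('u')(-5, -11)), Mul(10, Add(Add(11, Mul(-6, -2)), n))) = Add(Rational(1, 12), Mul(10, Add(Add(11, Mul(-6, -2)), -816))) = Add(Rational(1, 12), Mul(10, Add(Add(11, 12), -816))) = Add(Rational(1, 12), Mul(10, Add(23, -816))) = Add(Rational(1, 12), Mul(10, -793)) = Add(Rational(1, 12), -7930) = Rational(-95159, 12)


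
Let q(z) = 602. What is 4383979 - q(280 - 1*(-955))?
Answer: 4383377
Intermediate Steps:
4383979 - q(280 - 1*(-955)) = 4383979 - 1*602 = 4383979 - 602 = 4383377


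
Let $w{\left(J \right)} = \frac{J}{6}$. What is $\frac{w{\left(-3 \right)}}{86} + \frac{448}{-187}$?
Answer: $- \frac{77243}{32164} \approx -2.4015$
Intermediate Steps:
$w{\left(J \right)} = \frac{J}{6}$ ($w{\left(J \right)} = J \frac{1}{6} = \frac{J}{6}$)
$\frac{w{\left(-3 \right)}}{86} + \frac{448}{-187} = \frac{\frac{1}{6} \left(-3\right)}{86} + \frac{448}{-187} = \left(- \frac{1}{2}\right) \frac{1}{86} + 448 \left(- \frac{1}{187}\right) = - \frac{1}{172} - \frac{448}{187} = - \frac{77243}{32164}$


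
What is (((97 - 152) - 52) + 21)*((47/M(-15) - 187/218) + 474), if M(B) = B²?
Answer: -998368453/24525 ≈ -40708.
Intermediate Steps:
(((97 - 152) - 52) + 21)*((47/M(-15) - 187/218) + 474) = (((97 - 152) - 52) + 21)*((47/((-15)²) - 187/218) + 474) = ((-55 - 52) + 21)*((47/225 - 187*1/218) + 474) = (-107 + 21)*((47*(1/225) - 187/218) + 474) = -86*((47/225 - 187/218) + 474) = -86*(-31829/49050 + 474) = -86*23217871/49050 = -998368453/24525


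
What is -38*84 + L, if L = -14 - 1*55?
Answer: -3261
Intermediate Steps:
L = -69 (L = -14 - 55 = -69)
-38*84 + L = -38*84 - 69 = -3192 - 69 = -3261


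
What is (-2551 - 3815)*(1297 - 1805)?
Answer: 3233928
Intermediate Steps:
(-2551 - 3815)*(1297 - 1805) = -6366*(-508) = 3233928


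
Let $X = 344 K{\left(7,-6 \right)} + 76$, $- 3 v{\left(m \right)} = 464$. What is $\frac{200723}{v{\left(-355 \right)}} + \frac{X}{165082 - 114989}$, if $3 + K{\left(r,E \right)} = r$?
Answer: $- \frac{30163777989}{23243152} \approx -1297.8$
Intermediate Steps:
$v{\left(m \right)} = - \frac{464}{3}$ ($v{\left(m \right)} = \left(- \frac{1}{3}\right) 464 = - \frac{464}{3}$)
$K{\left(r,E \right)} = -3 + r$
$X = 1452$ ($X = 344 \left(-3 + 7\right) + 76 = 344 \cdot 4 + 76 = 1376 + 76 = 1452$)
$\frac{200723}{v{\left(-355 \right)}} + \frac{X}{165082 - 114989} = \frac{200723}{- \frac{464}{3}} + \frac{1452}{165082 - 114989} = 200723 \left(- \frac{3}{464}\right) + \frac{1452}{165082 - 114989} = - \frac{602169}{464} + \frac{1452}{50093} = - \frac{30163777989}{23243152}$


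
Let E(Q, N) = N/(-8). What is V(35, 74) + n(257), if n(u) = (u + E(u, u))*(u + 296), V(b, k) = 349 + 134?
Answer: 998711/8 ≈ 1.2484e+5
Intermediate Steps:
V(b, k) = 483
E(Q, N) = -N/8 (E(Q, N) = N*(-⅛) = -N/8)
n(u) = 7*u*(296 + u)/8 (n(u) = (u - u/8)*(u + 296) = (7*u/8)*(296 + u) = 7*u*(296 + u)/8)
V(35, 74) + n(257) = 483 + (7/8)*257*(296 + 257) = 483 + (7/8)*257*553 = 483 + 994847/8 = 998711/8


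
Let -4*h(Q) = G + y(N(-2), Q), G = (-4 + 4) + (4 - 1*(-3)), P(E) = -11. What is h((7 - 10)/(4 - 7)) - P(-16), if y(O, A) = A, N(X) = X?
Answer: 9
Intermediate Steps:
G = 7 (G = 0 + (4 + 3) = 0 + 7 = 7)
h(Q) = -7/4 - Q/4 (h(Q) = -(7 + Q)/4 = -7/4 - Q/4)
h((7 - 10)/(4 - 7)) - P(-16) = (-7/4 - (7 - 10)/(4*(4 - 7))) - 1*(-11) = (-7/4 - (-3)/(4*(-3))) + 11 = (-7/4 - (-3)*(-1)/(4*3)) + 11 = (-7/4 - ¼*1) + 11 = (-7/4 - ¼) + 11 = -2 + 11 = 9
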